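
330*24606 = 8119980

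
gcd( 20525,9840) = 5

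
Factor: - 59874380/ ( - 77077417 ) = 2^2* 5^1*41^( - 1)*59^1*50741^1*1879937^( - 1) 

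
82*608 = 49856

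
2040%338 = 12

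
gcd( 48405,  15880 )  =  5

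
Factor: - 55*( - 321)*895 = 15801225 = 3^1 *5^2*11^1*107^1*179^1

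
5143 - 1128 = 4015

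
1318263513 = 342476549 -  - 975786964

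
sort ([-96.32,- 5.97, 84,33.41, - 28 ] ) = [-96.32, - 28, - 5.97,  33.41, 84] 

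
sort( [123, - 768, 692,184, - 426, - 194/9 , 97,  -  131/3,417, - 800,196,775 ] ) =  [ - 800, - 768, - 426, - 131/3, - 194/9,97, 123, 184,196,417,692,775]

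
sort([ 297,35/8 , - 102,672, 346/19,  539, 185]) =[ - 102, 35/8,346/19,  185,297,  539,672]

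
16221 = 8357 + 7864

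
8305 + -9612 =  - 1307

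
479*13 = 6227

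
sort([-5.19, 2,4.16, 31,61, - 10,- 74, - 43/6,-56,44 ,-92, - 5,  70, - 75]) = [ - 92, - 75, - 74,-56 , - 10, - 43/6, - 5.19, - 5,  2, 4.16,31,44,61,70]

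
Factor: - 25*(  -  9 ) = 3^2 * 5^2 = 225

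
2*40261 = 80522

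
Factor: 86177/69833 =7^1*13^1*947^1 * 69833^ ( - 1)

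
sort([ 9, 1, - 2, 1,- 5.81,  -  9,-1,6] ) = [  -  9,-5.81,  -  2, - 1, 1, 1,  6, 9] 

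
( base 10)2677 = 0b101001110101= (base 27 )3i4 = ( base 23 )519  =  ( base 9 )3604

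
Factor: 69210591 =3^1*643^1*35879^1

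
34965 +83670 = 118635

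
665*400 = 266000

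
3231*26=84006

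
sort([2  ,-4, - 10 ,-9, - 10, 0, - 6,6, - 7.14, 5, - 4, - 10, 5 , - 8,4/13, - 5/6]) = [-10, - 10 , - 10,  -  9 ,-8 ,  -  7.14 , - 6, - 4, - 4, - 5/6 , 0,4/13, 2,5, 5,6 ]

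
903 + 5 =908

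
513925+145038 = 658963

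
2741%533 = 76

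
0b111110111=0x1F7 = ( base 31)G7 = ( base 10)503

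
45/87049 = 45/87049=0.00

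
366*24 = 8784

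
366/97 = 3 + 75/97 = 3.77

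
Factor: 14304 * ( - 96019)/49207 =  - 1373455776/49207  =  - 2^5*3^1 * 7^1*11^1*29^1*43^1*149^1*49207^ ( - 1)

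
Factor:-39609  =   - 3^5*163^1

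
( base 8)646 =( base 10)422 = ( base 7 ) 1142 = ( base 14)222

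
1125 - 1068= 57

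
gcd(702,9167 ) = 1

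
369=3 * 123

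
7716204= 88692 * 87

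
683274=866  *789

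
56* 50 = 2800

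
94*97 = 9118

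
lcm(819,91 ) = 819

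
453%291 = 162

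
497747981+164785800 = 662533781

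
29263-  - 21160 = 50423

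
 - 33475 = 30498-63973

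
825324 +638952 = 1464276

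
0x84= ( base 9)156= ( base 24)5C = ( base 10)132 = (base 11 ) 110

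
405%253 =152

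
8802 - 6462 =2340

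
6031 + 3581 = 9612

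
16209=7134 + 9075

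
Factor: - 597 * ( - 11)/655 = 3^1*5^( -1)* 11^1*131^( - 1)*199^1 = 6567/655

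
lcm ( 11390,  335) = 11390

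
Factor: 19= 19^1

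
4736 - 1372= 3364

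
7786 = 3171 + 4615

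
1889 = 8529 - 6640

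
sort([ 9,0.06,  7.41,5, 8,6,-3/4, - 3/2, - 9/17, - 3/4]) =[ - 3/2, - 3/4, - 3/4, - 9/17, 0.06,  5, 6,7.41, 8,9]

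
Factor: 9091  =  9091^1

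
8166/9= 2722/3 = 907.33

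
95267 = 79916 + 15351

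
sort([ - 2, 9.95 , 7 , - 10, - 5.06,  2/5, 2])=[ - 10, - 5.06, - 2, 2/5,  2, 7,9.95]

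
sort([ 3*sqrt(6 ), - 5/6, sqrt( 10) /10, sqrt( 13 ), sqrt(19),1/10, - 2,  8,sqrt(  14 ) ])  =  [ - 2, - 5/6,1/10, sqrt(10)/10,sqrt(13), sqrt(14 ) , sqrt( 19 ),3 * sqrt(6)  ,  8 ] 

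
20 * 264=5280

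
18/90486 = 1/5027= 0.00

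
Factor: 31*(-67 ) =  - 31^1*67^1 = -  2077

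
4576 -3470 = 1106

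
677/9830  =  677/9830=0.07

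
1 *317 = 317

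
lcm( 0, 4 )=0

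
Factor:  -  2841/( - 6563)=3^1*947^1*6563^(- 1 )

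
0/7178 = 0 = 0.00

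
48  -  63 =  - 15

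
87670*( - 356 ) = - 31210520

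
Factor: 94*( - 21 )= - 2^1*3^1*7^1*47^1=- 1974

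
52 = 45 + 7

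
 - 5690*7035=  - 40029150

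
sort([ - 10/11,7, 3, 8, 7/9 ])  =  [ - 10/11,7/9, 3,  7,  8]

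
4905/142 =34 + 77/142 = 34.54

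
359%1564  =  359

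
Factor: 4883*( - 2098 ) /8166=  - 3^(  -  1 )*19^1*257^1 * 1049^1*1361^(-1 )  =  - 5122267/4083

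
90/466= 45/233 = 0.19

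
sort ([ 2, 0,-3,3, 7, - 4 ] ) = [ - 4,-3,  0, 2, 3, 7] 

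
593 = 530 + 63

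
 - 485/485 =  - 1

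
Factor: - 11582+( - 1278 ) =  - 2^2*5^1*643^1 = - 12860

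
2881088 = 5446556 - 2565468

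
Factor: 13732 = 2^2*3433^1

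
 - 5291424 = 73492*(-72)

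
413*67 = 27671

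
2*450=900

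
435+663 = 1098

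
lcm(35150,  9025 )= 667850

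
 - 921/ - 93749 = 921/93749 = 0.01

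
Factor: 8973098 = 2^1*109^1*41161^1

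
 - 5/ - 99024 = 5/99024 = 0.00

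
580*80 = 46400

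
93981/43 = 2185+26/43 = 2185.60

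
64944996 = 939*69164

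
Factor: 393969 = 3^1 * 41^1*3203^1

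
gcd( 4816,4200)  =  56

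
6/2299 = 6/2299=0.00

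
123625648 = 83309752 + 40315896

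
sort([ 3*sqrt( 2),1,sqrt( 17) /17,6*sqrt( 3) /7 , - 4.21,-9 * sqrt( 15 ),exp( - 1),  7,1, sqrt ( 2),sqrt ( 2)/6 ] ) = [- 9*sqrt(15 ), - 4.21,sqrt( 2 ) /6, sqrt( 17)/17,exp( -1),1, 1 , sqrt( 2),6*sqrt( 3)/7,3 * sqrt( 2),7 ] 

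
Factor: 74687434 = 2^1*229^1*313^1*521^1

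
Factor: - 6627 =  - 3^1*47^2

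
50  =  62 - 12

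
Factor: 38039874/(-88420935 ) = -2^1*5^( - 1 ) *37^( - 1)*313^(  -  1 ) *509^(-1)*541^1*11719^1 = - 12679958/29473645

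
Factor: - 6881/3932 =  - 7/4 = -2^( - 2)*7^1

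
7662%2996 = 1670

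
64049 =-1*(-64049 )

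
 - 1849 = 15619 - 17468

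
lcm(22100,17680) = 88400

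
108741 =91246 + 17495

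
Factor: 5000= 2^3 * 5^4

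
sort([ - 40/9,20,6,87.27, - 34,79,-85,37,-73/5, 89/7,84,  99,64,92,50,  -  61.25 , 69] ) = [ - 85  ,  -  61.25, -34, - 73/5, - 40/9,6,89/7,20,37, 50,64, 69,79,84,87.27,92,99]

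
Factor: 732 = 2^2*3^1*61^1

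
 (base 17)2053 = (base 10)9914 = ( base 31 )a9p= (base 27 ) dg5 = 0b10011010111010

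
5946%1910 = 216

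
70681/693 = 70681/693 = 101.99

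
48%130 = 48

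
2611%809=184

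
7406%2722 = 1962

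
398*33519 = 13340562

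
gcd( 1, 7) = 1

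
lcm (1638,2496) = 52416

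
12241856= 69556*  176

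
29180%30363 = 29180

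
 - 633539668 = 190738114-824277782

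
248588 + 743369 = 991957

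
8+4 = 12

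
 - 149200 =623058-772258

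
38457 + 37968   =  76425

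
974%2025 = 974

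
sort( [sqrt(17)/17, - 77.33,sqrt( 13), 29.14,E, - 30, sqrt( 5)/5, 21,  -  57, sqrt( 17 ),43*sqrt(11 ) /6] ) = [  -  77.33, - 57, - 30, sqrt( 17 )/17,sqrt( 5)/5 , E, sqrt( 13), sqrt( 17), 21, 43*sqrt (11) /6, 29.14] 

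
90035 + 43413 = 133448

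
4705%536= 417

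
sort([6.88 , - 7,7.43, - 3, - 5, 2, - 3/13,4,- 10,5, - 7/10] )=[ - 10,-7,  -  5, - 3, - 7/10, - 3/13,2, 4 , 5, 6.88,7.43] 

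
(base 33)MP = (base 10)751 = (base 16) 2ef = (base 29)pq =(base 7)2122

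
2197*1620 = 3559140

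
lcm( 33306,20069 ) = 1565382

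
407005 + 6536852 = 6943857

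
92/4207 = 92/4207 = 0.02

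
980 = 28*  35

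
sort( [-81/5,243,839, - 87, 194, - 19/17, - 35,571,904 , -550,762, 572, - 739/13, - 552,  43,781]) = [ - 552, - 550, - 87, - 739/13 , - 35, - 81/5, - 19/17,43,194, 243 , 571, 572,762 , 781,839,  904]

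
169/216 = 169/216  =  0.78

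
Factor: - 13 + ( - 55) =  - 2^2 * 17^1= - 68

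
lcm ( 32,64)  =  64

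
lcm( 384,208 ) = 4992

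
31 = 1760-1729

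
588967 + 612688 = 1201655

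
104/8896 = 13/1112 = 0.01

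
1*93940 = 93940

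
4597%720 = 277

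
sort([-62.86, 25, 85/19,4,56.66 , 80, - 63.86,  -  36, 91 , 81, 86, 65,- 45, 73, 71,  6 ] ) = [-63.86, - 62.86, - 45 , - 36,4, 85/19, 6,25, 56.66 , 65,71,  73, 80,81,86, 91 ]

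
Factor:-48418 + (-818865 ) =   -  127^1*6829^1 = -867283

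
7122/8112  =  1187/1352=0.88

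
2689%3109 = 2689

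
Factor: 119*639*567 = 43115247=3^6*7^2*17^1*71^1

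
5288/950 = 5 + 269/475 = 5.57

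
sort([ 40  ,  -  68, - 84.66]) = [ - 84.66,  -  68,40]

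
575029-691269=  -  116240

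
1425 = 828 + 597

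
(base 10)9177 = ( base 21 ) KH0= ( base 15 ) 2ABC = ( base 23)H80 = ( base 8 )21731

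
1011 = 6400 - 5389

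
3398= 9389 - 5991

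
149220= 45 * 3316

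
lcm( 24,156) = 312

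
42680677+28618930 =71299607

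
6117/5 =1223+2/5 = 1223.40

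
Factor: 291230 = 2^1*5^1 * 29123^1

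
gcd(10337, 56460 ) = 1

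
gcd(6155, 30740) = 5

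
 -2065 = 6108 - 8173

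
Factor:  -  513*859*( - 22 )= 2^1*3^3*11^1*19^1*859^1 = 9694674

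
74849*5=374245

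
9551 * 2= 19102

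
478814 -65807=413007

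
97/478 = 97/478 = 0.20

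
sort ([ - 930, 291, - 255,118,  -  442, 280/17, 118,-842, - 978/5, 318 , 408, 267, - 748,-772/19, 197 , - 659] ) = [ - 930,-842 ,- 748, - 659, - 442 , - 255,  -  978/5, - 772/19,280/17, 118,  118,197,267, 291, 318, 408] 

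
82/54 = 41/27  =  1.52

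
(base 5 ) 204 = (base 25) 24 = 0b110110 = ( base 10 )54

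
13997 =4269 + 9728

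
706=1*706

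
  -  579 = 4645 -5224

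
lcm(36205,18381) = 1194765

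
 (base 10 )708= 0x2C4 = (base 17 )27b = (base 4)23010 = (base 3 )222020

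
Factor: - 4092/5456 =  - 3/4 = -2^(-2)*3^1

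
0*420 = 0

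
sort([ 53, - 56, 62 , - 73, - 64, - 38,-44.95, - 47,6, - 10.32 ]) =[ - 73, - 64, - 56, - 47,  -  44.95, - 38, - 10.32 , 6,53,62 ] 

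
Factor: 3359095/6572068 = 2^( - 2 ) * 5^1*73^1*541^( -1)*3037^ ( - 1)*9203^1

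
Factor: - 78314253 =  - 3^1*1109^1*23539^1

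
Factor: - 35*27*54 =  - 51030=- 2^1*3^6*5^1* 7^1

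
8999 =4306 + 4693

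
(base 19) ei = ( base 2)100011100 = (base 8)434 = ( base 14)164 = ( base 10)284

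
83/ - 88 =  - 1 + 5/88 = - 0.94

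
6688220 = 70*95546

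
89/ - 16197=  - 89/16197=- 0.01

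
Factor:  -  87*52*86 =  - 389064 = - 2^3*3^1*13^1*29^1*43^1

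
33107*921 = 30491547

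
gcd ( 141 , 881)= 1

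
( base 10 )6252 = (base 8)14154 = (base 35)53M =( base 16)186c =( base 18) 1156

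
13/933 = 13/933 =0.01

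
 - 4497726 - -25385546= 20887820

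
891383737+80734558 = 972118295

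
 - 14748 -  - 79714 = 64966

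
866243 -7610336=-6744093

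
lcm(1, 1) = 1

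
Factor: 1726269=3^1 *257^1*2239^1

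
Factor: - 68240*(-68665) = 2^4*5^2*31^1*443^1 *853^1  =  4685699600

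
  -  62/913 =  -62/913= - 0.07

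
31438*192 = 6036096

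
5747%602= 329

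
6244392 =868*7194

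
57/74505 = 19/24835  =  0.00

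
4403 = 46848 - 42445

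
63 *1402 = 88326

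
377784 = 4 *94446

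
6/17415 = 2/5805  =  0.00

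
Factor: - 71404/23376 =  - 2^( - 2)*3^( - 1)*487^( - 1)*17851^1 = - 17851/5844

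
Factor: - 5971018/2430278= - 2985509/1215139 = -409^(-1)*733^1*2971^( - 1 )*4073^1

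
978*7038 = 6883164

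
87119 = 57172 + 29947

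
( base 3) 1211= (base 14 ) 37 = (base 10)49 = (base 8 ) 61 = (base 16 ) 31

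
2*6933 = 13866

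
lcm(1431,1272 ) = 11448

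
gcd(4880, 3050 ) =610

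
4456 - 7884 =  - 3428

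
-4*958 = -3832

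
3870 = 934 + 2936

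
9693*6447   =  62490771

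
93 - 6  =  87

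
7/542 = 7/542 = 0.01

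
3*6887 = 20661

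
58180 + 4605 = 62785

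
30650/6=5108 + 1/3 = 5108.33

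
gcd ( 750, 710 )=10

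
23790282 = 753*31594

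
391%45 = 31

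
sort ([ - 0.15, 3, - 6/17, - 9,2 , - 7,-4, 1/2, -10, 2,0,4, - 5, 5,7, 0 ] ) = [  -  10 , -9,- 7, - 5 , - 4, - 6/17, - 0.15,0,0,1/2, 2 , 2,3,4,5,7]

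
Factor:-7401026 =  - 2^1*53^1*69821^1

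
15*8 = 120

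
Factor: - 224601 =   -  3^1*13^2 * 443^1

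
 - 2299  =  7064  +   - 9363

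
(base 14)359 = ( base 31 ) LG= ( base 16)29B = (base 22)187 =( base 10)667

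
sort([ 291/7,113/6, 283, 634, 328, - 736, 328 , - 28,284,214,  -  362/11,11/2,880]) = [- 736, - 362/11,  -  28, 11/2,  113/6,291/7,  214,  283, 284 , 328 , 328, 634,  880]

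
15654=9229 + 6425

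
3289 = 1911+1378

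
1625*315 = 511875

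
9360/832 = 11 + 1/4  =  11.25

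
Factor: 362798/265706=181399/132853 = 7^( - 1 )*18979^(-1)*181399^1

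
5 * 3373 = 16865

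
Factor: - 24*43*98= - 101136 = -  2^4 * 3^1*7^2*43^1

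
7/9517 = 7/9517 = 0.00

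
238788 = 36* 6633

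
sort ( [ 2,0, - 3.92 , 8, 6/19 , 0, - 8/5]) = [-3.92,-8/5, 0, 0, 6/19, 2, 8]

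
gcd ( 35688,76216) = 8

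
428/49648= 1/116= 0.01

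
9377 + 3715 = 13092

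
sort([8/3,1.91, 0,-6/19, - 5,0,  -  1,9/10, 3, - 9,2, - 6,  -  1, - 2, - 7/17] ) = [ - 9, - 6, - 5, - 2, - 1, - 1, - 7/17, - 6/19, 0,0,9/10,1.91, 2, 8/3,  3]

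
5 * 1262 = 6310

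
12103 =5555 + 6548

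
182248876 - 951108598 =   -  768859722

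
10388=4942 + 5446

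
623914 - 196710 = 427204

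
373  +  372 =745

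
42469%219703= 42469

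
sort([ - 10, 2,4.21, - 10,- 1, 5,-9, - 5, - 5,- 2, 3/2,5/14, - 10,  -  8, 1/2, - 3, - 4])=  [ - 10, - 10, - 10, - 9,-8, - 5, - 5,-4, - 3, - 2, - 1,5/14, 1/2,3/2,2,4.21,5]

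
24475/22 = 2225/2=1112.50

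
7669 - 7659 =10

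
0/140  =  0 = 0.00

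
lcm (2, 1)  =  2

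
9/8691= 3/2897 = 0.00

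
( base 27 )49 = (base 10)117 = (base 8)165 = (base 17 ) 6f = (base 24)4L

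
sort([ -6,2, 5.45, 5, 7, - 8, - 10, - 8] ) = [ - 10,  -  8, - 8 , - 6, 2, 5, 5.45, 7]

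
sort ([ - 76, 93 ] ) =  [ - 76, 93]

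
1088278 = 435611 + 652667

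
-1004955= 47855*(-21) 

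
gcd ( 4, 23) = 1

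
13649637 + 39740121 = 53389758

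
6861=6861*1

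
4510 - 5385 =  - 875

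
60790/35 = 12158/7 = 1736.86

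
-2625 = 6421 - 9046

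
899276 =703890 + 195386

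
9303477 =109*85353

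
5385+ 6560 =11945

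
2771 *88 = 243848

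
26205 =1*26205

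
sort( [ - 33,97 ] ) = [ - 33,97 ]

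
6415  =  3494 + 2921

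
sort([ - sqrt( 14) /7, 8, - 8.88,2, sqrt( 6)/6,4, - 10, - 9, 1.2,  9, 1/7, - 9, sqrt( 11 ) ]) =[ - 10, - 9, - 9, - 8.88, - sqrt( 14)/7,  1/7,sqrt( 6 )/6, 1.2, 2,sqrt (11),4,8, 9] 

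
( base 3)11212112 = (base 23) 6g9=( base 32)3EV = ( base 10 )3551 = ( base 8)6737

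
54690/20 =2734 + 1/2=2734.50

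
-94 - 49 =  - 143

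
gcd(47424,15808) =15808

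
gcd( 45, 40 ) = 5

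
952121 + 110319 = 1062440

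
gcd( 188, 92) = 4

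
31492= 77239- 45747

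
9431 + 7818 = 17249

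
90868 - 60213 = 30655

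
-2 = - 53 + 51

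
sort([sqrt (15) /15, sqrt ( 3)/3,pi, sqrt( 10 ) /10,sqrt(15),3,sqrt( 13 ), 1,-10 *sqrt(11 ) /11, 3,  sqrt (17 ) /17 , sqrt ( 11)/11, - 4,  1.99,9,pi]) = [ - 4,-10*sqrt(11) /11,sqrt( 17) /17,sqrt(15)/15,sqrt(11 )/11,  sqrt( 10)/10,sqrt(3 )/3, 1, 1.99,3,3,pi , pi,sqrt( 13 ), sqrt( 15), 9]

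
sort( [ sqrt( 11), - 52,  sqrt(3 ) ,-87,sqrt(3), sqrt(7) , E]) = [ - 87,  -  52,  sqrt(  3 ) , sqrt( 3 ), sqrt(7 ),E,sqrt(11)]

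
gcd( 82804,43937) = 1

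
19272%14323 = 4949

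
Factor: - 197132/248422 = - 2^1*13^1*17^1*557^ (-1) = - 442/557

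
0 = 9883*0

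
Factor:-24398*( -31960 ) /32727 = 2^4 *3^( - 1)*5^1  *  11^1 *17^1 * 47^1 * 1109^1*10909^( - 1) = 779760080/32727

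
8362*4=33448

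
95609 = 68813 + 26796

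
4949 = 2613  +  2336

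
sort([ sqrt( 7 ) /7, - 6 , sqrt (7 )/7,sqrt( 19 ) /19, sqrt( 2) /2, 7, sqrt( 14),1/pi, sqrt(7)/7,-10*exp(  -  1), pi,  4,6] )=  [ - 6, - 10 * exp( -1),sqrt( 19) /19,1/pi,sqrt( 7)/7,sqrt(7)/7, sqrt(7)/7, sqrt(2) /2, pi, sqrt( 14 ), 4,6, 7] 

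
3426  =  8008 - 4582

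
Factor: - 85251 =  - 3^1*157^1*181^1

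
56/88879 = 8/12697 = 0.00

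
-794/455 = -794/455 = - 1.75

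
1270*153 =194310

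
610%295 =20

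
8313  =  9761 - 1448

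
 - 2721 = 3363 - 6084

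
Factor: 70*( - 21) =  - 2^1*3^1*5^1*7^2 = - 1470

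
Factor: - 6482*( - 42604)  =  2^3*7^1*463^1*10651^1 = 276159128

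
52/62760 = 13/15690= 0.00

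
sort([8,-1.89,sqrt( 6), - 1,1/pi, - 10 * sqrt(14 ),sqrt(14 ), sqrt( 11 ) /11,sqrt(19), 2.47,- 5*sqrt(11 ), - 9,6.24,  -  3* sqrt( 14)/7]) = [- 10*sqrt( 14 ),-5*sqrt (11 ), - 9,-1.89, - 3 * sqrt( 14) /7, - 1,sqrt( 11 )/11,1/pi,sqrt( 6),2.47, sqrt (14 ),sqrt(19), 6.24 , 8 ] 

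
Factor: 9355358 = 2^1*4677679^1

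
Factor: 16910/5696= 95/32= 2^( - 5)*5^1*19^1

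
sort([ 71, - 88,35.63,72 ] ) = [  -  88, 35.63,71, 72]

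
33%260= 33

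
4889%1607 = 68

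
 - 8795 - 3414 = - 12209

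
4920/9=1640/3= 546.67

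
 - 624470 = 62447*( - 10)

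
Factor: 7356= 2^2*3^1*613^1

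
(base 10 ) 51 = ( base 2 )110011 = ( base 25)21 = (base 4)303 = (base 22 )27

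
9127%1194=769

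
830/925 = 166/185  =  0.90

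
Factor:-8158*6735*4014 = - 2^2*3^3 * 5^1*223^1*449^1*4079^1= - 220545737820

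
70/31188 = 35/15594 = 0.00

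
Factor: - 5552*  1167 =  - 2^4*3^1*347^1*389^1 = - 6479184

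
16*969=15504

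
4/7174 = 2/3587 = 0.00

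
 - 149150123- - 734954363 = 585804240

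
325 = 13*25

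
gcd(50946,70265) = 1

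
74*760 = 56240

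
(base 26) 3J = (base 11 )89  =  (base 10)97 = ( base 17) 5c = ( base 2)1100001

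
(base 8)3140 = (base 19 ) 49H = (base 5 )23012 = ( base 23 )31M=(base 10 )1632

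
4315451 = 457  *9443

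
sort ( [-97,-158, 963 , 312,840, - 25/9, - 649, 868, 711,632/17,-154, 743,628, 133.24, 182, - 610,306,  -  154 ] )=[- 649, - 610,-158, - 154, - 154, - 97, - 25/9, 632/17, 133.24, 182, 306, 312,628,711, 743,840,868, 963 ] 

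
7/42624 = 7/42624 = 0.00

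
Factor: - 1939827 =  - 3^1*646609^1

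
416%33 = 20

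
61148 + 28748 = 89896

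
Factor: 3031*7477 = 7^1*433^1*7477^1 = 22662787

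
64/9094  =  32/4547 = 0.01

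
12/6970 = 6/3485=0.00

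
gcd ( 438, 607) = 1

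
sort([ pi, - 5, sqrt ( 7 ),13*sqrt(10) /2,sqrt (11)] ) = [-5, sqrt( 7), pi, sqrt( 11), 13*sqrt( 10)/2 ]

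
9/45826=9/45826 = 0.00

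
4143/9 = 1381/3 =460.33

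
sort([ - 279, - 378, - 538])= [ - 538, - 378, - 279 ] 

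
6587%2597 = 1393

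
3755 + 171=3926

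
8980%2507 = 1459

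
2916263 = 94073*31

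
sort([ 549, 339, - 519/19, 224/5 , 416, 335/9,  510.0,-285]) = [ - 285, - 519/19,335/9,224/5,339, 416, 510.0,549] 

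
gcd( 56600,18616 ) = 8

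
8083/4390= 1 + 3693/4390 =1.84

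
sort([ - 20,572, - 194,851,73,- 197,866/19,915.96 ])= [ - 197, - 194,-20, 866/19,  73,572, 851, 915.96] 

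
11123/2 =5561 + 1/2 = 5561.50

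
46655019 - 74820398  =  -28165379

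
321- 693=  - 372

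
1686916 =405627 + 1281289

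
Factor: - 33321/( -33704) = 2^ ( - 3 ) * 3^1 *11^( - 1 )*29^1 = 87/88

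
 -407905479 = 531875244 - 939780723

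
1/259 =1/259 = 0.00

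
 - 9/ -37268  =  9/37268 = 0.00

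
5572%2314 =944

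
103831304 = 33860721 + 69970583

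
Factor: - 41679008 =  - 2^5*7^2*19^1*1399^1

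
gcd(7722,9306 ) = 198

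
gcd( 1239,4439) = 1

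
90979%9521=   5290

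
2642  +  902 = 3544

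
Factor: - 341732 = - 2^2*37^1* 2309^1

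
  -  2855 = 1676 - 4531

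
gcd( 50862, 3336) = 6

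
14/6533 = 14/6533 = 0.00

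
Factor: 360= 2^3*3^2*5^1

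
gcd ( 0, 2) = 2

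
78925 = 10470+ 68455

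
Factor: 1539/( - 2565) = - 3/5=- 3^1 * 5^( - 1)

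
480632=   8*60079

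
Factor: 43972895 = 5^1*23^1*382373^1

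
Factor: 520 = 2^3*5^1*13^1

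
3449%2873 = 576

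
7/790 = 7/790 = 0.01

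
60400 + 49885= 110285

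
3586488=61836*58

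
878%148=138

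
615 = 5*123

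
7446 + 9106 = 16552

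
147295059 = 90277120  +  57017939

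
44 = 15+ 29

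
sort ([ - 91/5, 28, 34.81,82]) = [ - 91/5 , 28 , 34.81, 82 ] 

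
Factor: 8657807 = 67^1*129221^1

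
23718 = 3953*6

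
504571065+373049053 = 877620118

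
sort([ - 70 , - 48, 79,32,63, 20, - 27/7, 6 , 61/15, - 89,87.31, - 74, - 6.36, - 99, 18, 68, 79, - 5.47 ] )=[-99, - 89, - 74, - 70, - 48,-6.36, - 5.47, -27/7, 61/15,6,18, 20,32,63,68,79,79, 87.31] 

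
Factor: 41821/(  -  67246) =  - 2^(- 1 )*13^1*3217^1*33623^( - 1)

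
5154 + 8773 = 13927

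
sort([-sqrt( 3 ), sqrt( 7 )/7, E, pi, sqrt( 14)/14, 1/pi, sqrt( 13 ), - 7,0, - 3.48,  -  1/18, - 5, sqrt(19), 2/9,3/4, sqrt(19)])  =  [ - 7, - 5, - 3.48,  -  sqrt(3), - 1/18,0,  2/9,sqrt(14 )/14,1/pi , sqrt ( 7) /7, 3/4,E, pi, sqrt(13), sqrt( 19 ), sqrt( 19 )] 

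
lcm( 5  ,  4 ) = 20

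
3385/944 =3385/944 = 3.59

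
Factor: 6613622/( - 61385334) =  -3^( - 1)*17^(  -  2)*35401^( - 1) * 3306811^1= - 3306811/30692667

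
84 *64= 5376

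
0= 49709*0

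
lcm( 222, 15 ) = 1110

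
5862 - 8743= -2881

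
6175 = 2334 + 3841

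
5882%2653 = 576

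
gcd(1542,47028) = 6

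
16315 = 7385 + 8930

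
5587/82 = 68 + 11/82=68.13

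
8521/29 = 8521/29 = 293.83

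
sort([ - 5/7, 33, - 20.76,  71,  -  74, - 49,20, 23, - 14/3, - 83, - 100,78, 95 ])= [  -  100,  -  83,-74 , - 49, - 20.76, - 14/3,- 5/7, 20, 23, 33, 71, 78, 95 ]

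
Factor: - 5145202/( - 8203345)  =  2^1*5^( - 1)*19^( - 1)* 107^1* 24043^1 * 86351^( - 1)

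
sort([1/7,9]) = [1/7, 9]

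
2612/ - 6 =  - 436+2/3 = - 435.33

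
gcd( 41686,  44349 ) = 1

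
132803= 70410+62393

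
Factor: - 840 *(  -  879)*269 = 198618840 = 2^3*3^2 * 5^1*7^1* 269^1*293^1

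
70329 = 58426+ 11903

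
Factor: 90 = 2^1 * 3^2*5^1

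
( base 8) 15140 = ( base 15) 2002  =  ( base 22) DKK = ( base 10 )6752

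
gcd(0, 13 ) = 13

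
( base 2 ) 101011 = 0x2b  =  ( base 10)43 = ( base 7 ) 61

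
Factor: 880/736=2^(-1)*5^1 * 11^1*23^ ( - 1)  =  55/46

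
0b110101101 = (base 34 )cl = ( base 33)D0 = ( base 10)429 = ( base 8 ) 655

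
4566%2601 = 1965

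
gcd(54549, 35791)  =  1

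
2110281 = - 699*(  -  3019 ) 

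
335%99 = 38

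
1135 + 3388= 4523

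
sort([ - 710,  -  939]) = [ - 939, - 710]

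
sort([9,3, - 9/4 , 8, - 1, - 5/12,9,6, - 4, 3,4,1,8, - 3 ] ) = [ - 4, -3,-9/4, - 1, -5/12, 1,3,3, 4,6, 8, 8,9,9]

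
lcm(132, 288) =3168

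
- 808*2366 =-1911728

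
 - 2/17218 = - 1 + 8608/8609 = - 0.00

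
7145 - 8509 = -1364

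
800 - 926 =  - 126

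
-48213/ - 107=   48213/107 =450.59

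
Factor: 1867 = 1867^1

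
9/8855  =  9/8855 = 0.00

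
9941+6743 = 16684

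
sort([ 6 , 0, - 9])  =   [ - 9, 0, 6 ] 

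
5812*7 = 40684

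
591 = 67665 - 67074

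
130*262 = 34060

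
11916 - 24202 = -12286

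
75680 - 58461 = 17219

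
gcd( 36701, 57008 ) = 7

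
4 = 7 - 3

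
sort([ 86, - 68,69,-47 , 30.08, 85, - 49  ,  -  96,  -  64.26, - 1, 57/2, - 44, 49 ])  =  [ - 96, - 68, - 64.26, - 49, - 47, - 44, - 1, 57/2, 30.08,  49, 69, 85, 86 ] 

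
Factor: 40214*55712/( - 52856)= -2^3 * 1741^1*6607^( - 1)*20107^1 = - 280050296/6607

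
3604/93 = 38 + 70/93 = 38.75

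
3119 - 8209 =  -5090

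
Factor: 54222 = 2^1 * 3^1*7^1*1291^1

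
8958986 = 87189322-78230336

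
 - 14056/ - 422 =33 + 65/211=33.31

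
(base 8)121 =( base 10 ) 81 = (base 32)2h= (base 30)2L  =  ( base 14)5b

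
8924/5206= 1 + 1859/2603 = 1.71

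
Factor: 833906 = 2^1*37^1*59^1*191^1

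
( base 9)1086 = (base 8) 1447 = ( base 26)151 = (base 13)4A1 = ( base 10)807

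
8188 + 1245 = 9433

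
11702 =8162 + 3540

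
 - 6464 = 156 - 6620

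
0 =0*10523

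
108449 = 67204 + 41245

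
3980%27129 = 3980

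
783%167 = 115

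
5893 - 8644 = - 2751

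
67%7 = 4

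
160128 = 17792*9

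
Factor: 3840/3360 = 2^3*7^( -1 ) = 8/7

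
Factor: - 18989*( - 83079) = 1577587131 = 3^3 *17^2*181^1*1117^1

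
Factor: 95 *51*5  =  3^1*5^2*17^1*19^1 = 24225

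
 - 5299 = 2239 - 7538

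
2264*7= 15848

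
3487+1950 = 5437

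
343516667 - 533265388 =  - 189748721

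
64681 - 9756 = 54925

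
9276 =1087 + 8189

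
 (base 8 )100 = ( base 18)3a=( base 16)40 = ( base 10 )64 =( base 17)3D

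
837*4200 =3515400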